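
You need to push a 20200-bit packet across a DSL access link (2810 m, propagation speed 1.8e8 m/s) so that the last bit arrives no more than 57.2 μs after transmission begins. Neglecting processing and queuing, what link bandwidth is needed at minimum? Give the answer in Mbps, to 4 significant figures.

485.7 Mbps

Propagation delay = 2810 / 180000000 = 15.6111 μs.
Transmission budget = 57.2 − 15.6111 = 41.5889 μs.
R ≥ L / t_tx = 20200 bits / 4.15889e-05 s = 485.7 Mbps.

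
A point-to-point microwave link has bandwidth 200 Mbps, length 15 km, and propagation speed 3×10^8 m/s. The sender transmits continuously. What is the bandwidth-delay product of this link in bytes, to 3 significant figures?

1250 bytes

Propagation delay = 15000 / 300000000 = 5e-05 s.
BDP = R × t_prop = 200000000 × 5e-05 = 10000 bits.
In bytes: 10000/8 = 1250 bytes.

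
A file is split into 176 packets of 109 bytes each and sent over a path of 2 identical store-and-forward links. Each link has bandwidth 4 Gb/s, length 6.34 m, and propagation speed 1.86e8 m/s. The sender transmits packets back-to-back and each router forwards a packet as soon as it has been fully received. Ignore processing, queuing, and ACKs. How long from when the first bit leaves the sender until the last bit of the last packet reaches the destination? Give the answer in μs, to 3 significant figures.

38.7 μs

Per-hop transmission t_tx = L/R = 872/4000000000 = 0.218 μs.
Per-hop propagation t_prop = 6.34/186000000 = 0.034086 μs.
Pipeline fill: first packet needs 2·t_tx to clear all hops; remaining 175 packets each add one t_tx.
Total = (2+176-1)·t_tx + 2·t_prop = 177·0.218 + 2·0.034086 = 38.7 μs.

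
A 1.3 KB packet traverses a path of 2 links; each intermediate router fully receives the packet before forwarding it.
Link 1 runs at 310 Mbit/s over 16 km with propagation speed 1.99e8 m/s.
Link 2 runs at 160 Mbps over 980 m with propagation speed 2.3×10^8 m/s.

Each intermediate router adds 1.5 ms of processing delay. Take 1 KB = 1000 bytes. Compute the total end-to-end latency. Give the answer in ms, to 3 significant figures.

L = 10400 bits.
Transmission delays (L/R per hop): 0.0335484, 0.065 ms; sum = 0.0985484 ms.
Propagation delays (d/s per hop): 0.080402, 0.00426087 ms; sum = 0.0846629 ms.
Processing at 1 router(s): 1 × 1.5 ms = 1.5 ms.
End-to-end = 1.68 ms.

1.68 ms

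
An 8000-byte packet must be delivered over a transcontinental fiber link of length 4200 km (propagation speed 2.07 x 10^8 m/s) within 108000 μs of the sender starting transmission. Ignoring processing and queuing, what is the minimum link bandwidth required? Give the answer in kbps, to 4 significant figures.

L = 64000 bits.
Propagation delay = 4200000 / 2.07e+08 = 20289.9 μs.
Transmission budget = 108000 − 20289.9 = 87710.1 μs.
R ≥ L / t_tx = 64000 bits / 0.0877101 s = 729.7 kbps.

729.7 kbps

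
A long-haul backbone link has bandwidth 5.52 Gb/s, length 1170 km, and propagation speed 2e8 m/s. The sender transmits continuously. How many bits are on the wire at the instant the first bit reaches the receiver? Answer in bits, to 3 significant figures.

Propagation delay = 1170000 / 200000000 = 0.00585 s.
BDP = R × t_prop = 5520000000 × 0.00585 = 32292000 bits.

32300000 bits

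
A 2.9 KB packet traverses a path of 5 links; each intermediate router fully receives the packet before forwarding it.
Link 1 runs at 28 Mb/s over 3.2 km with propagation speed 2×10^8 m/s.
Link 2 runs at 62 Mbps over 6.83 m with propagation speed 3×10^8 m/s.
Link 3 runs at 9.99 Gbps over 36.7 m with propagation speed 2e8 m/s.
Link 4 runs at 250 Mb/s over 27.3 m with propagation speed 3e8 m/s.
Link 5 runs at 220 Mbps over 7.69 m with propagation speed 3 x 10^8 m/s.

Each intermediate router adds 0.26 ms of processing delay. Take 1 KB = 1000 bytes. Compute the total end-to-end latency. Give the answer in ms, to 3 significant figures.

2.46 ms

L = 23200 bits.
Transmission delays (L/R per hop): 0.828571, 0.374194, 0.00232232, 0.0928, 0.105455 ms; sum = 1.40334 ms.
Propagation delays (d/s per hop): 0.016, 2.27667e-05, 0.0001835, 9.1e-05, 2.56333e-05 ms; sum = 0.0163229 ms.
Processing at 4 router(s): 4 × 0.26 ms = 1.04 ms.
End-to-end = 2.46 ms.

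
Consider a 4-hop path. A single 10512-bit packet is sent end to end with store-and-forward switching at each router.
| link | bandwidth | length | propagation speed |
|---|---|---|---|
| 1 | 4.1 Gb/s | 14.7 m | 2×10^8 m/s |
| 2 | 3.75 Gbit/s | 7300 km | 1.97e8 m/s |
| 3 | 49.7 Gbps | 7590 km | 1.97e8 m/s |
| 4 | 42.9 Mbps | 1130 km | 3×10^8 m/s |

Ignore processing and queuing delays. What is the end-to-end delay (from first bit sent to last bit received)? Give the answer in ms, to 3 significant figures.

79.6 ms

Transmission delays (L/R per hop): 0.0025639, 0.0028032, 0.000211509, 0.245035 ms; sum = 0.250614 ms.
Propagation delays (d/s per hop): 7.35e-05, 37.0558, 38.5279, 3.76667 ms; sum = 79.3505 ms.
End-to-end = 79.6 ms.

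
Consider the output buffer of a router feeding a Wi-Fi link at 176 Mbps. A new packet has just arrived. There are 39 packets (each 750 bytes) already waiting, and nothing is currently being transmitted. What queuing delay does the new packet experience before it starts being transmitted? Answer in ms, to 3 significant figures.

Each queued packet: L/R = 6000/176000000 = 0.0340909 ms.
39 queued → 1.32955 ms.
Queuing delay = 1.33 ms.

1.33 ms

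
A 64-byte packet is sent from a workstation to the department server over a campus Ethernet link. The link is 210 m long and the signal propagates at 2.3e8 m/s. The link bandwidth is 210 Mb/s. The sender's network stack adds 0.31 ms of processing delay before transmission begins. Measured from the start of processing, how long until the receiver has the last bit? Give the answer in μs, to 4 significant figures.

L = 64 × 8 = 512 bits.
Transmission delay = L/R = 512 / 210000000 = 2.4381 μs.
Propagation delay = d/s = 210 m / 2.3e+08 m/s = 0.913043 μs.
Plus processing delay 0.31 ms = 310 μs.
Total = 313.4 μs.

313.4 μs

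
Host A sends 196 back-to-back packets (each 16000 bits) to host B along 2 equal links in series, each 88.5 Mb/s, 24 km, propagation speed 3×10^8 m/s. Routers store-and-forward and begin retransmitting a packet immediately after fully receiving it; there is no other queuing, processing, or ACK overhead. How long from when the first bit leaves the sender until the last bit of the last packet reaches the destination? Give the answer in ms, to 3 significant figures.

Per-hop transmission t_tx = L/R = 16000/88500000 = 0.180791 ms.
Per-hop propagation t_prop = 24000/300000000 = 0.08 ms.
Pipeline fill: first packet needs 2·t_tx to clear all hops; remaining 195 packets each add one t_tx.
Total = (2+196-1)·t_tx + 2·t_prop = 197·0.180791 + 2·0.08 = 35.8 ms.

35.8 ms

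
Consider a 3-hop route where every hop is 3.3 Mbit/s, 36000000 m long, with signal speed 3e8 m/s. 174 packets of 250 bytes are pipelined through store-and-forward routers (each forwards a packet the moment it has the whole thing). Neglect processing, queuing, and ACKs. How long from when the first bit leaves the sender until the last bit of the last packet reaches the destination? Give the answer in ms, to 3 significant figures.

Per-hop transmission t_tx = L/R = 2000/3300000 = 0.606061 ms.
Per-hop propagation t_prop = 36000000/300000000 = 120 ms.
Pipeline fill: first packet needs 3·t_tx to clear all hops; remaining 173 packets each add one t_tx.
Total = (3+174-1)·t_tx + 3·t_prop = 176·0.606061 + 3·120 = 467 ms.

467 ms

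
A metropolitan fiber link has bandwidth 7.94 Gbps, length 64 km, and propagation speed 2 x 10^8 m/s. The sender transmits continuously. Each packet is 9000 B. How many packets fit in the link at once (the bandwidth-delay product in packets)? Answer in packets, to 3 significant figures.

Propagation delay = 64000 / 200000000 = 0.00032 s.
BDP = R × t_prop = 7940000000 × 0.00032 = 2540800 bits.
In packets of 72000 bits: 35.3 packets.

35.3 packets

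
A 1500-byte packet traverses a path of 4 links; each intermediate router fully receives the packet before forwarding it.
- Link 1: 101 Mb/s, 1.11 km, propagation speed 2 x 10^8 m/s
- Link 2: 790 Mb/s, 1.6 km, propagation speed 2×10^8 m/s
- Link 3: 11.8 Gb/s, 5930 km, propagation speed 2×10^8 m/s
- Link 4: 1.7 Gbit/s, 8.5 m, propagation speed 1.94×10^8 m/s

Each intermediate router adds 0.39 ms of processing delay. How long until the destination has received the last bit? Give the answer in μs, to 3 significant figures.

31000 μs

L = 1500 × 8 = 12000 bits.
Transmission delays (L/R per hop): 118.812, 15.1899, 1.01695, 7.05882 μs; sum = 142.078 μs.
Propagation delays (d/s per hop): 5.55, 8, 29650, 0.0438144 μs; sum = 29663.6 μs.
Processing at 3 router(s): 3 × 0.39 ms = 1170 μs.
End-to-end = 31000 μs.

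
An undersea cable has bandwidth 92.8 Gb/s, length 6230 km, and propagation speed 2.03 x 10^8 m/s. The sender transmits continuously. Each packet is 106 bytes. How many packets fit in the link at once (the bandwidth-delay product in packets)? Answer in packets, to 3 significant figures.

3360000 packets

Propagation delay = 6230000 / 2.03e+08 = 0.0306897 s.
BDP = R × t_prop = 92800000000 × 0.0306897 = 2848000000 bits.
In packets of 848 bits: 3360000 packets.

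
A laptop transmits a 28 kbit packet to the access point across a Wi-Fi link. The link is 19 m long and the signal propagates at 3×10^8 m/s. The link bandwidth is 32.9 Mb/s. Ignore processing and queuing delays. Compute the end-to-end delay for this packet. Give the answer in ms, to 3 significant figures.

L = 28000 bits.
Transmission delay = L/R = 28000 / 32900000 = 0.851064 ms.
Propagation delay = d/s = 19 m / 300000000 m/s = 6.33333e-05 ms.
Total = 0.851 ms.

0.851 ms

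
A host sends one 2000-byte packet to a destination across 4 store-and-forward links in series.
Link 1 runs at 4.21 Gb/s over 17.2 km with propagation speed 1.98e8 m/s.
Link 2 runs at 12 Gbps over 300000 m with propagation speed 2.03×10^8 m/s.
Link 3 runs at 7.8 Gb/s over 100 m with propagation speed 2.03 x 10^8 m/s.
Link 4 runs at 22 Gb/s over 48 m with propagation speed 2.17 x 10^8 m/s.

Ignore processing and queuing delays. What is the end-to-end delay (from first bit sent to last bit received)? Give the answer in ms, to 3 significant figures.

L = 2000 × 8 = 16000 bits.
Transmission delays (L/R per hop): 0.00380048, 0.00133333, 0.00205128, 0.000727273 ms; sum = 0.00791236 ms.
Propagation delays (d/s per hop): 0.0868687, 1.47783, 0.000492611, 0.000221198 ms; sum = 1.56542 ms.
End-to-end = 1.57 ms.

1.57 ms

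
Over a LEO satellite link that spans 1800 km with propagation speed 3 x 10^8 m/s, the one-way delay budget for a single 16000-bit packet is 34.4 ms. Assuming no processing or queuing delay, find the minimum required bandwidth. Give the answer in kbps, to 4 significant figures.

563.4 kbps

Propagation delay = 1800000 / 300000000 = 6 ms.
Transmission budget = 34.4 − 6 = 28.4 ms.
R ≥ L / t_tx = 16000 bits / 0.0284 s = 563.4 kbps.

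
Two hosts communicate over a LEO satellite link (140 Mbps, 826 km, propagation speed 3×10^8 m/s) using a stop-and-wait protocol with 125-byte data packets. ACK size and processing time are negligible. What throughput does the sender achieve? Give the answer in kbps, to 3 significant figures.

t_tx = L/R = 1000/140000000 = 7.14286e-06 s.
t_prop = 826000/300000000 = 0.00275333 s; RTT = 0.00550667 s.
Cycle = t_tx + RTT = 0.00551381 s.
Throughput = L / cycle = 1000 / 0.00551381 = 181 kbps.

181 kbps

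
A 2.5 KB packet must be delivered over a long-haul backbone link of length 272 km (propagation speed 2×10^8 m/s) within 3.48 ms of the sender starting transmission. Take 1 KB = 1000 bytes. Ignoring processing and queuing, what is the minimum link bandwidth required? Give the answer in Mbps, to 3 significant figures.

9.43 Mbps

L = 20000 bits.
Propagation delay = 272000 / 200000000 = 1.36 ms.
Transmission budget = 3.48 − 1.36 = 2.12 ms.
R ≥ L / t_tx = 20000 bits / 0.00212 s = 9.43 Mbps.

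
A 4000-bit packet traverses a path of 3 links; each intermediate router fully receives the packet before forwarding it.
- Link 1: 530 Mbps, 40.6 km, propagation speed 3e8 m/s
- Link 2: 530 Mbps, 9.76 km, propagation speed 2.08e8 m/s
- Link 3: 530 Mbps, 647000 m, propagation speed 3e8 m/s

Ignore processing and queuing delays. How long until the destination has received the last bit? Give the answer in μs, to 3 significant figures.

Transmission delay per hop = L/R = 4000/530000000 = 7.54717 μs; 3 hops → 22.6415 μs.
Propagation delays (d/s per hop): 135.333, 46.9231, 2156.67 μs; sum = 2338.92 μs.
End-to-end = 2360 μs.

2360 μs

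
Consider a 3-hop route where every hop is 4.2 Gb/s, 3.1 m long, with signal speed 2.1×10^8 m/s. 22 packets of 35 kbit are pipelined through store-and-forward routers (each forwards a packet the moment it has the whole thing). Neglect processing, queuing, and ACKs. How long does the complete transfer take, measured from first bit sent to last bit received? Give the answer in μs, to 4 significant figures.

200.0 μs

Per-hop transmission t_tx = L/R = 35000/4200000000 = 8.33333 μs.
Per-hop propagation t_prop = 3.1/210000000 = 0.0147619 μs.
Pipeline fill: first packet needs 3·t_tx to clear all hops; remaining 21 packets each add one t_tx.
Total = (3+22-1)·t_tx + 3·t_prop = 24·8.33333 + 3·0.0147619 = 200.0 μs.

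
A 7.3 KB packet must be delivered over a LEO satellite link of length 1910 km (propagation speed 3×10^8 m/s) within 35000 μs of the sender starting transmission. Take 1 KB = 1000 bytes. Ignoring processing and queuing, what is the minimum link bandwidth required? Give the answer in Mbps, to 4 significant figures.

L = 58400 bits.
Propagation delay = 1910000 / 300000000 = 6366.67 μs.
Transmission budget = 35000 − 6366.67 = 28633.3 μs.
R ≥ L / t_tx = 58400 bits / 0.0286333 s = 2.040 Mbps.

2.040 Mbps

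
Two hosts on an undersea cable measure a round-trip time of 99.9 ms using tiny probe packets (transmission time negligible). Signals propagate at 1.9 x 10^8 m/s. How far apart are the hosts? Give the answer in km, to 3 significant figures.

One-way propagation = RTT/2 = 49.95 ms.
d = s × t = 190000000 × 0.04995 = 9490 km.

9490 km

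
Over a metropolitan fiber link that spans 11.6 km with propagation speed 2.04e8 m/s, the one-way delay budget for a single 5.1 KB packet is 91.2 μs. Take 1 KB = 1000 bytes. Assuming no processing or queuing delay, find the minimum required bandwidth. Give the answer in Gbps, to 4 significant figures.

L = 40800 bits.
Propagation delay = 11600 / 204000000 = 56.8627 μs.
Transmission budget = 91.2 − 56.8627 = 34.3373 μs.
R ≥ L / t_tx = 40800 bits / 3.43373e-05 s = 1.188 Gbps.

1.188 Gbps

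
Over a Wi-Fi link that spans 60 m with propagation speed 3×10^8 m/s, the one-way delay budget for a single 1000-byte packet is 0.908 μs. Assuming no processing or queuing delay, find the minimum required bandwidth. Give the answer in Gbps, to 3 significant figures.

11.3 Gbps

L = 8000 bits.
Propagation delay = 60 / 300000000 = 0.2 μs.
Transmission budget = 0.908 − 0.2 = 0.708 μs.
R ≥ L / t_tx = 8000 bits / 7.08e-07 s = 11.3 Gbps.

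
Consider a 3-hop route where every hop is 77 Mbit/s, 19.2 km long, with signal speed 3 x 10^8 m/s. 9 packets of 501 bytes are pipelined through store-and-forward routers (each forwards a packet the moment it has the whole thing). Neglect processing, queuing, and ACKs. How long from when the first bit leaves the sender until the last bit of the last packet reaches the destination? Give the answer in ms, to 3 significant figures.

Per-hop transmission t_tx = L/R = 4008/77000000 = 0.0520519 ms.
Per-hop propagation t_prop = 19200/300000000 = 0.064 ms.
Pipeline fill: first packet needs 3·t_tx to clear all hops; remaining 8 packets each add one t_tx.
Total = (3+9-1)·t_tx + 3·t_prop = 11·0.0520519 + 3·0.064 = 0.765 ms.

0.765 ms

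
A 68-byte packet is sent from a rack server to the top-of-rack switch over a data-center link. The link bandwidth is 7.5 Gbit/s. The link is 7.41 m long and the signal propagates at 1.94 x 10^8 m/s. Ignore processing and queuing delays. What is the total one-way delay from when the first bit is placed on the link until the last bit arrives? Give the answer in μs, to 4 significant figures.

L = 68 × 8 = 544 bits.
Transmission delay = L/R = 544 / 7500000000 = 0.0725333 μs.
Propagation delay = d/s = 7.41 m / 194000000 m/s = 0.0381959 μs.
Total = 0.1107 μs.

0.1107 μs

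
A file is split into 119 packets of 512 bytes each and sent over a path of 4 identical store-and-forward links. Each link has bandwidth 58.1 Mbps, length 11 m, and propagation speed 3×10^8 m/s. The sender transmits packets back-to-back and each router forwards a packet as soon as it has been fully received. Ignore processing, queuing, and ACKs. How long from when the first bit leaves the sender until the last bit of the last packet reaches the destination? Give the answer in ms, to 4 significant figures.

Per-hop transmission t_tx = L/R = 4096/58100000 = 0.0704991 ms.
Per-hop propagation t_prop = 11/300000000 = 3.66667e-05 ms.
Pipeline fill: first packet needs 4·t_tx to clear all hops; remaining 118 packets each add one t_tx.
Total = (4+119-1)·t_tx + 4·t_prop = 122·0.0704991 + 4·3.66667e-05 = 8.601 ms.

8.601 ms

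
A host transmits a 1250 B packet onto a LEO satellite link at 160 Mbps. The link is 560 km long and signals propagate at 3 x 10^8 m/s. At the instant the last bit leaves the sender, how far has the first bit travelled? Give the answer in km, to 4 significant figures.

18.75 km

t_tx = L/R = 10000/160000000 = 6.25e-05 s.
Distance = s × t_tx = 300000000 × 6.25e-05 = 18.75 km.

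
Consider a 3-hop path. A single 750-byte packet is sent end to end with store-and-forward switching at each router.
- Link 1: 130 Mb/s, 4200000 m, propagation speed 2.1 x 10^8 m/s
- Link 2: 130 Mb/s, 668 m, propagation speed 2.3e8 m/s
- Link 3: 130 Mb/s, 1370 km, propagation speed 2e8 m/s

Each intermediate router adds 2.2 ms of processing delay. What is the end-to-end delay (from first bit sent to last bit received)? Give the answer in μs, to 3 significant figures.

L = 750 × 8 = 6000 bits.
Transmission delay per hop = L/R = 6000/130000000 = 46.1538 μs; 3 hops → 138.462 μs.
Propagation delays (d/s per hop): 20000, 2.90435, 6850 μs; sum = 26852.9 μs.
Processing at 2 router(s): 2 × 2.2 ms = 4400 μs.
End-to-end = 31400 μs.

31400 μs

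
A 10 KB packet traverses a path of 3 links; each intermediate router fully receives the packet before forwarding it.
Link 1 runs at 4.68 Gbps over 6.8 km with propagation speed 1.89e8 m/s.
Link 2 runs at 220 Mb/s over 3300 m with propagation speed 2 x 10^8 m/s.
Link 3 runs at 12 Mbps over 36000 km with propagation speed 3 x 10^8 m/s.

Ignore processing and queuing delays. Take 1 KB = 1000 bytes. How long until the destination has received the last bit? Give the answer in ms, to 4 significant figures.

L = 80000 bits.
Transmission delays (L/R per hop): 0.017094, 0.363636, 6.66667 ms; sum = 7.0474 ms.
Propagation delays (d/s per hop): 0.0359788, 0.0165, 120 ms; sum = 120.052 ms.
End-to-end = 127.1 ms.

127.1 ms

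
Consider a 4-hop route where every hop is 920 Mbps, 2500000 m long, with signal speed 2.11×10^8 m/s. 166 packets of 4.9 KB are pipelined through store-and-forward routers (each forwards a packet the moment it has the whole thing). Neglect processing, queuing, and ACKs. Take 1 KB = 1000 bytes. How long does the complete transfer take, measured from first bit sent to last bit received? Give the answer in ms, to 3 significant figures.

Per-hop transmission t_tx = L/R = 39200/920000000 = 0.0426087 ms.
Per-hop propagation t_prop = 2500000/211000000 = 11.8483 ms.
Pipeline fill: first packet needs 4·t_tx to clear all hops; remaining 165 packets each add one t_tx.
Total = (4+166-1)·t_tx + 4·t_prop = 169·0.0426087 + 4·11.8483 = 54.6 ms.

54.6 ms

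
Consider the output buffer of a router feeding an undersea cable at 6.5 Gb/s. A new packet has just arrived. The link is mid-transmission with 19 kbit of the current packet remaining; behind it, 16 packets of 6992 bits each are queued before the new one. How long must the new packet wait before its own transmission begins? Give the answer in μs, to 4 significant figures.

Each queued packet: L/R = 6992/6500000000 = 1.07569 μs.
16 queued → 17.2111 μs.
Plus remaining 19000 bits of current packet: 2.92308 μs.
Queuing delay = 20.13 μs.

20.13 μs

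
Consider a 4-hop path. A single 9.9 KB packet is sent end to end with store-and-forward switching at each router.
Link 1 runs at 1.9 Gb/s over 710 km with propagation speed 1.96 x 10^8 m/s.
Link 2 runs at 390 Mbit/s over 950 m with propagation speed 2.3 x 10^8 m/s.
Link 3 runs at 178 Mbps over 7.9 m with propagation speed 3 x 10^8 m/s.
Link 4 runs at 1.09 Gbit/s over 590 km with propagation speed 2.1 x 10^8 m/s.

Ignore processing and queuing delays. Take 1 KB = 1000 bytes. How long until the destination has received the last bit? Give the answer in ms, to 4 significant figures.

7.198 ms

L = 79200 bits.
Transmission delays (L/R per hop): 0.0416842, 0.203077, 0.444944, 0.0726606 ms; sum = 0.762366 ms.
Propagation delays (d/s per hop): 3.62245, 0.00413043, 2.63333e-05, 2.80952 ms; sum = 6.43613 ms.
End-to-end = 7.198 ms.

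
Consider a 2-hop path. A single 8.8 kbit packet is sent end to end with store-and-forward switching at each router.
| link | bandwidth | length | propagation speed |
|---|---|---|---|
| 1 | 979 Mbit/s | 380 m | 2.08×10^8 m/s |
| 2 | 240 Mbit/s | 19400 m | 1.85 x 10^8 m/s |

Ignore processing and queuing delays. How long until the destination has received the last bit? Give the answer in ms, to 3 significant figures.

L = 8800 bits.
Transmission delays (L/R per hop): 0.00898876, 0.0366667 ms; sum = 0.0456554 ms.
Propagation delays (d/s per hop): 0.00182692, 0.104865 ms; sum = 0.106692 ms.
End-to-end = 0.152 ms.

0.152 ms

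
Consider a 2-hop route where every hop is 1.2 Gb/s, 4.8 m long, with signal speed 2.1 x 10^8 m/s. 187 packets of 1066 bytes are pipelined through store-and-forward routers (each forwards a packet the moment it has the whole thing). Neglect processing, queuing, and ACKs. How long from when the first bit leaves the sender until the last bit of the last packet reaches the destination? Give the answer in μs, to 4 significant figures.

Per-hop transmission t_tx = L/R = 8528/1200000000 = 7.10667 μs.
Per-hop propagation t_prop = 4.8/210000000 = 0.0228571 μs.
Pipeline fill: first packet needs 2·t_tx to clear all hops; remaining 186 packets each add one t_tx.
Total = (2+187-1)·t_tx + 2·t_prop = 188·7.10667 + 2·0.0228571 = 1336 μs.

1336 μs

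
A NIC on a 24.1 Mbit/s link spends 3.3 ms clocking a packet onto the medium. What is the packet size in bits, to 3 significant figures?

79500 bits

L = R × t_tx = 24100000 b/s × 0.0033 s = 79530 bits.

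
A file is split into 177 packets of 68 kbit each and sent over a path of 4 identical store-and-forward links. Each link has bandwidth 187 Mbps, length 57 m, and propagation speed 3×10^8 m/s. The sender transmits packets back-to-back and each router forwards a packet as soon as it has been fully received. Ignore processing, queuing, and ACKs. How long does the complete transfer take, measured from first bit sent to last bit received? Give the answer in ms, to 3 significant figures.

65.5 ms

Per-hop transmission t_tx = L/R = 68000/187000000 = 0.363636 ms.
Per-hop propagation t_prop = 57/300000000 = 0.00019 ms.
Pipeline fill: first packet needs 4·t_tx to clear all hops; remaining 176 packets each add one t_tx.
Total = (4+177-1)·t_tx + 4·t_prop = 180·0.363636 + 4·0.00019 = 65.5 ms.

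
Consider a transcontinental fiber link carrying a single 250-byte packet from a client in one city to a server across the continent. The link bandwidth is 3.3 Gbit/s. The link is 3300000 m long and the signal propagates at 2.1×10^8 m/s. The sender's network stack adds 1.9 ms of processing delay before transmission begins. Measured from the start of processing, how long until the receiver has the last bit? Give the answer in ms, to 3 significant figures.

17.6 ms

L = 250 × 8 = 2000 bits.
Transmission delay = L/R = 2000 / 3300000000 = 0.000606061 ms.
Propagation delay = d/s = 3300000 m / 210000000 m/s = 15.7143 ms.
Plus processing delay 1.9 ms = 1.9 ms.
Total = 17.6 ms.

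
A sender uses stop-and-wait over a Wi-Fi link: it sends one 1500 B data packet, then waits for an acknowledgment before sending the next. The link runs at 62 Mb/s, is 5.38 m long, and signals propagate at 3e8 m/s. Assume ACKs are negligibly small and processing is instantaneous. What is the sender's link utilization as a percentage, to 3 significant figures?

t_tx = L/R = 12000/62000000 = 0.000193548 s.
t_prop = 5.38/300000000 = 1.79333e-08 s; RTT = 3.58667e-08 s.
Cycle = t_tx + RTT = 0.000193584 s.
Utilization = t_tx / cycle = 0.000193548/0.000193584 = 100 %.

100 %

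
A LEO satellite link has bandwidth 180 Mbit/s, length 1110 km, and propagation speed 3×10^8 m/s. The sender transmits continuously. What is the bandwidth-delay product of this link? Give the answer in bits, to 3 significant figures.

Propagation delay = 1110000 / 300000000 = 0.0037 s.
BDP = R × t_prop = 180000000 × 0.0037 = 666000 bits.

666000 bits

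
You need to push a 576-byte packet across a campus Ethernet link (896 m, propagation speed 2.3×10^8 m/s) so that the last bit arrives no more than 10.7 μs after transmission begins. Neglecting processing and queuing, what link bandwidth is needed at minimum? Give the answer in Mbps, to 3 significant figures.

L = 4608 bits.
Propagation delay = 896 / 2.3e+08 = 3.89565 μs.
Transmission budget = 10.7 − 3.89565 = 6.80435 μs.
R ≥ L / t_tx = 4608 bits / 6.80435e-06 s = 677 Mbps.

677 Mbps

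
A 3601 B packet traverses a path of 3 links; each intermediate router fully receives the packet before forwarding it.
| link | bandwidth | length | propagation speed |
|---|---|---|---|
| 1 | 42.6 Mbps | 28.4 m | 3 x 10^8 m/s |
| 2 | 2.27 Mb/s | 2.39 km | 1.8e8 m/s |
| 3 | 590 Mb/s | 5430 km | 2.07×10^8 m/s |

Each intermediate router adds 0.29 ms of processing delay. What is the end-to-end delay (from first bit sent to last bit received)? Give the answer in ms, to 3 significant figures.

40.2 ms

L = 3601 × 8 = 28808 bits.
Transmission delays (L/R per hop): 0.676244, 12.6907, 0.0488271 ms; sum = 13.4158 ms.
Propagation delays (d/s per hop): 9.46667e-05, 0.0132778, 26.2319 ms; sum = 26.2453 ms.
Processing at 2 router(s): 2 × 0.29 ms = 0.58 ms.
End-to-end = 40.2 ms.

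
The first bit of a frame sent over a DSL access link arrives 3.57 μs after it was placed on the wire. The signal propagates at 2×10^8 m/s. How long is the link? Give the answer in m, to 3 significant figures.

714 m

d = s × t_prop = 200000000 × 3.57e-06 = 714 m.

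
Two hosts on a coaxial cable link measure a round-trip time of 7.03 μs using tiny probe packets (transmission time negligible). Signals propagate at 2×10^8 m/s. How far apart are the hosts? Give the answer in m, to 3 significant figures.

One-way propagation = RTT/2 = 3.515 μs.
d = s × t = 200000000 × 3.515e-06 = 703 m.

703 m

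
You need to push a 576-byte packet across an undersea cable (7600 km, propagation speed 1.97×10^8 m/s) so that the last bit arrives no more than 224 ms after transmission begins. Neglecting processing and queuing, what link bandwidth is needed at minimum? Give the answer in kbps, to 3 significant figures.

24.9 kbps

L = 4608 bits.
Propagation delay = 7600000 / 197000000 = 38.5787 ms.
Transmission budget = 224 − 38.5787 = 185.421 ms.
R ≥ L / t_tx = 4608 bits / 0.185421 s = 24.9 kbps.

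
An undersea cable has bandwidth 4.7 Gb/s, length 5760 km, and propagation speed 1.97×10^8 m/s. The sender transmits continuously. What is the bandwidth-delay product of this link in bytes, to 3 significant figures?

Propagation delay = 5760000 / 197000000 = 0.0292386 s.
BDP = R × t_prop = 4700000000 × 0.0292386 = 137421000 bits.
In bytes: 137421000/8 = 17200000 bytes.

17200000 bytes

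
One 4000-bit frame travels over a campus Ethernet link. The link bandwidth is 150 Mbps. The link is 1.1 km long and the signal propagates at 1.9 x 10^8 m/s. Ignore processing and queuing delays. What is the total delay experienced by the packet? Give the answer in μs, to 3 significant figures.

32.5 μs

Transmission delay = L/R = 4000 / 150000000 = 26.6667 μs.
Propagation delay = d/s = 1100 m / 190000000 m/s = 5.78947 μs.
Total = 32.5 μs.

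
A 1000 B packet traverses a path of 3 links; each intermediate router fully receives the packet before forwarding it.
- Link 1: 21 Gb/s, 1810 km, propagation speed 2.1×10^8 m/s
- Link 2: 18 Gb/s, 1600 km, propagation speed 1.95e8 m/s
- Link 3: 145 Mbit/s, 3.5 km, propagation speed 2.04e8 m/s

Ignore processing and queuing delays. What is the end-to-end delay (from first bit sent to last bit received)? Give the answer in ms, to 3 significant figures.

16.9 ms

L = 1000 × 8 = 8000 bits.
Transmission delays (L/R per hop): 0.000380952, 0.000444444, 0.0551724 ms; sum = 0.0559978 ms.
Propagation delays (d/s per hop): 8.61905, 8.20513, 0.0171569 ms; sum = 16.8413 ms.
End-to-end = 16.9 ms.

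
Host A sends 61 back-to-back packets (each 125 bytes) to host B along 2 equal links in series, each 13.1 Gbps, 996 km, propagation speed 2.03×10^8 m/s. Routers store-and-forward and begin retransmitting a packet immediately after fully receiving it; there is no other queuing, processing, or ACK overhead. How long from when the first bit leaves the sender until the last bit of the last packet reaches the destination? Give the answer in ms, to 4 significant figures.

Per-hop transmission t_tx = L/R = 1000/13100000000 = 7.63359e-05 ms.
Per-hop propagation t_prop = 996000/2.03e+08 = 4.9064 ms.
Pipeline fill: first packet needs 2·t_tx to clear all hops; remaining 60 packets each add one t_tx.
Total = (2+61-1)·t_tx + 2·t_prop = 62·7.63359e-05 + 2·4.9064 = 9.818 ms.

9.818 ms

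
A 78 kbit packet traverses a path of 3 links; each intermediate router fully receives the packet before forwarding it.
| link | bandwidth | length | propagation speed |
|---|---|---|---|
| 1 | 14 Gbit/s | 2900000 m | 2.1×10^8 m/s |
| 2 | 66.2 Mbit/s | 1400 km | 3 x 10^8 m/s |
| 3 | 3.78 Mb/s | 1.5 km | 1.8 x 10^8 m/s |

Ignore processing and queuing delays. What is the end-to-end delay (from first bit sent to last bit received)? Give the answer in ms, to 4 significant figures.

L = 78000 bits.
Transmission delays (L/R per hop): 0.00557143, 1.17825, 20.6349 ms; sum = 21.8187 ms.
Propagation delays (d/s per hop): 13.8095, 4.66667, 0.00833333 ms; sum = 18.4845 ms.
End-to-end = 40.30 ms.

40.30 ms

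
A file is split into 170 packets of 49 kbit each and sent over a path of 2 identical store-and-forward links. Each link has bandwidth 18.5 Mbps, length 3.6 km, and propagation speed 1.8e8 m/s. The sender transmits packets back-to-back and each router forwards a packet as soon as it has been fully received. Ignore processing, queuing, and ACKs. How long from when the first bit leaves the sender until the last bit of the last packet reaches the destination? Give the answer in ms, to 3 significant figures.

453 ms

Per-hop transmission t_tx = L/R = 49000/18500000 = 2.64865 ms.
Per-hop propagation t_prop = 3600/180000000 = 0.02 ms.
Pipeline fill: first packet needs 2·t_tx to clear all hops; remaining 169 packets each add one t_tx.
Total = (2+170-1)·t_tx + 2·t_prop = 171·2.64865 + 2·0.02 = 453 ms.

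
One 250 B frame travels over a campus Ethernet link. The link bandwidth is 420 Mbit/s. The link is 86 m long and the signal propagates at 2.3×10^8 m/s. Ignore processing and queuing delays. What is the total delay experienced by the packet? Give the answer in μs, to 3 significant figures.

L = 250 × 8 = 2000 bits.
Transmission delay = L/R = 2000 / 420000000 = 4.7619 μs.
Propagation delay = d/s = 86 m / 2.3e+08 m/s = 0.373913 μs.
Total = 5.14 μs.

5.14 μs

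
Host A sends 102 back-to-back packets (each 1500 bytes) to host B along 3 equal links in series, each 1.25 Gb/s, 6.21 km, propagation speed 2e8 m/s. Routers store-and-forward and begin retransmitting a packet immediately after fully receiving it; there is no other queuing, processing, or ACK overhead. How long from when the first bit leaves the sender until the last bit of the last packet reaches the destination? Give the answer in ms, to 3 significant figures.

1.09 ms

Per-hop transmission t_tx = L/R = 12000/1250000000 = 0.0096 ms.
Per-hop propagation t_prop = 6210/200000000 = 0.03105 ms.
Pipeline fill: first packet needs 3·t_tx to clear all hops; remaining 101 packets each add one t_tx.
Total = (3+102-1)·t_tx + 3·t_prop = 104·0.0096 + 3·0.03105 = 1.09 ms.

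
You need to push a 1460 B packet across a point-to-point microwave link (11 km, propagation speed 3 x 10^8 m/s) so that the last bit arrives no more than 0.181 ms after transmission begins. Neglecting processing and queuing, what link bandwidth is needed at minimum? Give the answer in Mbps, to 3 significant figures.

L = 11680 bits.
Propagation delay = 11000 / 300000000 = 0.0366667 ms.
Transmission budget = 0.181 − 0.0366667 = 0.144333 ms.
R ≥ L / t_tx = 11680 bits / 0.000144333 s = 80.9 Mbps.

80.9 Mbps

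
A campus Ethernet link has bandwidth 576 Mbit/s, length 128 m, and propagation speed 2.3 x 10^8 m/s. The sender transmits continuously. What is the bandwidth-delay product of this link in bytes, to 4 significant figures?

Propagation delay = 128 / 2.3e+08 = 5.56522e-07 s.
BDP = R × t_prop = 576000000 × 5.56522e-07 = 320.557 bits.
In bytes: 320.557/8 = 40.07 bytes.

40.07 bytes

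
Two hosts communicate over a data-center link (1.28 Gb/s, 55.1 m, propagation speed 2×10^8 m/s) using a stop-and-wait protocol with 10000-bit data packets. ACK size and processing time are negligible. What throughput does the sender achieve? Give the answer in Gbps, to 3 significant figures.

t_tx = L/R = 10000/1280000000 = 7.8125e-06 s.
t_prop = 55.1/200000000 = 2.755e-07 s; RTT = 5.51e-07 s.
Cycle = t_tx + RTT = 8.3635e-06 s.
Throughput = L / cycle = 10000 / 8.3635e-06 = 1.20 Gbps.

1.20 Gbps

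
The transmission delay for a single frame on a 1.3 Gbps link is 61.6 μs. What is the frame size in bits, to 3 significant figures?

L = R × t_tx = 1300000000 b/s × 6.16e-05 s = 80080 bits.

80100 bits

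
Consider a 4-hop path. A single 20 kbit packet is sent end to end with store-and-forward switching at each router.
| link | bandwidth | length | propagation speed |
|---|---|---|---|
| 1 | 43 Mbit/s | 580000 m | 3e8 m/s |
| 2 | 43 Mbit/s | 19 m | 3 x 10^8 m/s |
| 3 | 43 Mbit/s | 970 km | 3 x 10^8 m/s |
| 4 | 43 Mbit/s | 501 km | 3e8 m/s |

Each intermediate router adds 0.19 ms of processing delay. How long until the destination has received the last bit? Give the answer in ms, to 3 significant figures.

9.27 ms

L = 20000 bits.
Transmission delay per hop = L/R = 20000/43000000 = 0.465116 ms; 4 hops → 1.86047 ms.
Propagation delays (d/s per hop): 1.93333, 6.33333e-05, 3.23333, 1.67 ms; sum = 6.83673 ms.
Processing at 3 router(s): 3 × 0.19 ms = 0.57 ms.
End-to-end = 9.27 ms.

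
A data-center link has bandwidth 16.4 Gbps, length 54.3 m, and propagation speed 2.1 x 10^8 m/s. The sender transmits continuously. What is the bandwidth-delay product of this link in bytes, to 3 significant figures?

530 bytes

Propagation delay = 54.3 / 210000000 = 2.58571e-07 s.
BDP = R × t_prop = 1.64e+10 × 2.58571e-07 = 4240.57 bits.
In bytes: 4240.57/8 = 530 bytes.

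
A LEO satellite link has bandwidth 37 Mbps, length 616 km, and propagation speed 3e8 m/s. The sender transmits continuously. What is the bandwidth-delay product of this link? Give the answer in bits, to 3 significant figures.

76000 bits

Propagation delay = 616000 / 300000000 = 0.00205333 s.
BDP = R × t_prop = 37000000 × 0.00205333 = 75973.3 bits.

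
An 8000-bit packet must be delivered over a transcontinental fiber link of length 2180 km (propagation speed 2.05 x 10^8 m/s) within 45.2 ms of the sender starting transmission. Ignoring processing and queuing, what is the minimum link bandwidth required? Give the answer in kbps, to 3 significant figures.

Propagation delay = 2180000 / 2.05e+08 = 10.6341 ms.
Transmission budget = 45.2 − 10.6341 = 34.5659 ms.
R ≥ L / t_tx = 8000 bits / 0.0345659 s = 231 kbps.

231 kbps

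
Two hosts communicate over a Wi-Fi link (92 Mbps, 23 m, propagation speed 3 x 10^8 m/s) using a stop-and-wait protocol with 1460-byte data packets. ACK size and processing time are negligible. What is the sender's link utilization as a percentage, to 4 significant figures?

t_tx = L/R = 11680/92000000 = 0.000126957 s.
t_prop = 23/300000000 = 7.66667e-08 s; RTT = 1.53333e-07 s.
Cycle = t_tx + RTT = 0.00012711 s.
Utilization = t_tx / cycle = 0.000126957/0.00012711 = 99.88 %.

99.88 %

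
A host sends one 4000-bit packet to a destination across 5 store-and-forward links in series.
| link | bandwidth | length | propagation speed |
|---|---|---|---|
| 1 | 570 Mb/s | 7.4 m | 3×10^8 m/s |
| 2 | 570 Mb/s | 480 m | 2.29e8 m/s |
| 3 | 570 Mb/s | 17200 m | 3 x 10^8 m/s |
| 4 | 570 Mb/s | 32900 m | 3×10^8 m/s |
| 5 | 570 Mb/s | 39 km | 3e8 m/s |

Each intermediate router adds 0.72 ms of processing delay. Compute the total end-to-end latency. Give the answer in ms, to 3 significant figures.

3.21 ms

Transmission delay per hop = L/R = 4000/570000000 = 0.00701754 ms; 5 hops → 0.0350877 ms.
Propagation delays (d/s per hop): 2.46667e-05, 0.00209607, 0.0573333, 0.109667, 0.13 ms; sum = 0.299121 ms.
Processing at 4 router(s): 4 × 0.72 ms = 2.88 ms.
End-to-end = 3.21 ms.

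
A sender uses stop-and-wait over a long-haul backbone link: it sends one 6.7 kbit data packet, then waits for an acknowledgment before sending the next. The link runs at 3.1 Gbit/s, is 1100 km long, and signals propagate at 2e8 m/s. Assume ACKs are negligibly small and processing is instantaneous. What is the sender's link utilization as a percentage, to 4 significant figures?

t_tx = L/R = 6700/3100000000 = 2.16129e-06 s.
t_prop = 1100000/200000000 = 0.0055 s; RTT = 0.011 s.
Cycle = t_tx + RTT = 0.0110022 s.
Utilization = t_tx / cycle = 2.16129e-06/0.0110022 = 0.01964 %.

0.01964 %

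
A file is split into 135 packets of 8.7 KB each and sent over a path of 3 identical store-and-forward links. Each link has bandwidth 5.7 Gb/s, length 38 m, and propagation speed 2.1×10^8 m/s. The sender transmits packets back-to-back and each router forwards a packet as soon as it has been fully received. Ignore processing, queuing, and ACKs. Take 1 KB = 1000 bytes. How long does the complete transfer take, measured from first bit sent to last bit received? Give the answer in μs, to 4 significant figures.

1673 μs

Per-hop transmission t_tx = L/R = 69600/5700000000 = 12.2105 μs.
Per-hop propagation t_prop = 38/210000000 = 0.180952 μs.
Pipeline fill: first packet needs 3·t_tx to clear all hops; remaining 134 packets each add one t_tx.
Total = (3+135-1)·t_tx + 3·t_prop = 137·12.2105 + 3·0.180952 = 1673 μs.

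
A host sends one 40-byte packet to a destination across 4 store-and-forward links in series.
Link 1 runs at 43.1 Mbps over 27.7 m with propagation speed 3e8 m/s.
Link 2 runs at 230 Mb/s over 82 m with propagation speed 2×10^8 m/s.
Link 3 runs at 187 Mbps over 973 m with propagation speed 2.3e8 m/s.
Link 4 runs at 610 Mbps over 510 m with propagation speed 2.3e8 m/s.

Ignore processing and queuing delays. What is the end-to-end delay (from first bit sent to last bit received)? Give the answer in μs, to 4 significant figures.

L = 40 × 8 = 320 bits.
Transmission delays (L/R per hop): 7.42459, 1.3913, 1.71123, 0.52459 μs; sum = 11.0517 μs.
Propagation delays (d/s per hop): 0.0923333, 0.41, 4.23043, 2.21739 μs; sum = 6.95016 μs.
End-to-end = 18.00 μs.

18.00 μs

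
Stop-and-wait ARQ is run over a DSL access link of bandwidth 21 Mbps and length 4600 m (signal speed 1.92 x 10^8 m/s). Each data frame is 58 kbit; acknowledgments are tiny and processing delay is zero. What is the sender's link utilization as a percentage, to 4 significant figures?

t_tx = L/R = 58000/21000000 = 0.0027619 s.
t_prop = 4600/192000000 = 2.39583e-05 s; RTT = 4.79167e-05 s.
Cycle = t_tx + RTT = 0.00280982 s.
Utilization = t_tx / cycle = 0.0027619/0.00280982 = 98.29 %.

98.29 %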